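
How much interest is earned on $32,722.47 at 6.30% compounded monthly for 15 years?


Compound interest earned = final amount − principal.
A = P(1 + r/n)^(nt) = $32,722.47 × (1 + 0.063/12)^(12 × 15) = $83,980.95
Interest = A − P = $83,980.95 − $32,722.47 = $51,258.48

Interest = A - P = $51,258.48


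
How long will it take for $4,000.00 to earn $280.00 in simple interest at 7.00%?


Rearrange the simple interest formula for t:
I = P × r × t  ⇒  t = I / (P × r)
t = $280.00 / ($4,000.00 × 0.07)
t = 1

t = I/(P×r) = 1 year


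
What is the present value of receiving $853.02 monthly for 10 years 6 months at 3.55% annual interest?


Present value of an ordinary annuity: PV = PMT × (1 − (1 + r)^(−n)) / r
Monthly rate r = 0.0355/12 ≈ 0.00295833, n = 126
PV = $853.02 × (1 − (1 + 0.0355/12)^(−126)) / (0.0355/12)
PV = $853.02 × 105.053552
PV = $89,612.78

PV = PMT × (1-(1+r)^(-n))/r = $89,612.78


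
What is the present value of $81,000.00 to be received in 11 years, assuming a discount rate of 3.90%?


Present value formula: PV = FV / (1 + r)^t
PV = $81,000.00 / (1 + 0.039)^11
PV = $81,000.00 / 1.5232494
PV = $53,175.80

PV = FV / (1 + r)^t = $53,175.80


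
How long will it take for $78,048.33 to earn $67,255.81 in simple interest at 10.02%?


Rearrange the simple interest formula for t:
I = P × r × t  ⇒  t = I / (P × r)
t = $67,255.81 / ($78,048.33 × 0.1002)
t = 8.6

t = I/(P×r) = 8.6 years


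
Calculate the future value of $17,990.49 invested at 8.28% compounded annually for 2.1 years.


Compound interest formula: A = P(1 + r/n)^(nt)
A = $17,990.49 × (1 + 0.0828/1)^(1 × 2.1)
Growth factor: (1 + 0.0828/1)^2.1 = 1.181820
A = $17,990.49 × 1.181820
A = $21,261.52

A = P(1 + r/n)^(nt) = $21,261.52


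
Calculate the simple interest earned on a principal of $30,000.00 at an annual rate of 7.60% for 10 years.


Simple interest formula: I = P × r × t
I = $30,000.00 × 0.076 × 10
I = $22,800.00

I = P × r × t = $22,800.00


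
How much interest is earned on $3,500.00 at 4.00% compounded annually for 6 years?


Compound interest earned = final amount − principal.
A = P(1 + r/n)^(nt) = $3,500.00 × (1 + 0.04/1)^(1 × 6) = $4,428.62
Interest = A − P = $4,428.62 − $3,500.00 = $928.62

Interest = A - P = $928.62


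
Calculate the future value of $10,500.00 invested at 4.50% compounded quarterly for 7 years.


Compound interest formula: A = P(1 + r/n)^(nt)
A = $10,500.00 × (1 + 0.045/4)^(4 × 7)
Growth factor: (1 + 0.045/4)^28 = 1.3678516
A = $10,500.00 × 1.3678516
A = $14,362.44

A = P(1 + r/n)^(nt) = $14,362.44


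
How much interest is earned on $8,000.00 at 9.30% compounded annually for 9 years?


Compound interest earned = final amount − principal.
A = P(1 + r/n)^(nt) = $8,000.00 × (1 + 0.093/1)^(1 × 9) = $17,810.31
Interest = A − P = $17,810.31 − $8,000.00 = $9,810.31

Interest = A - P = $9,810.31


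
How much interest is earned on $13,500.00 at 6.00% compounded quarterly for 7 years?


Compound interest earned = final amount − principal.
A = P(1 + r/n)^(nt) = $13,500.00 × (1 + 0.06/4)^(4 × 7) = $20,482.50
Interest = A − P = $20,482.50 − $13,500.00 = $6,982.50

Interest = A - P = $6,982.50


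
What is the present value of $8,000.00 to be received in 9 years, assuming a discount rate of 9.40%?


Present value formula: PV = FV / (1 + r)^t
PV = $8,000.00 / (1 + 0.094)^9
PV = $8,000.00 / 2.244688
PV = $3,563.97

PV = FV / (1 + r)^t = $3,563.97


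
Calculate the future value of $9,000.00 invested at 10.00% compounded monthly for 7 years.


Compound interest formula: A = P(1 + r/n)^(nt)
A = $9,000.00 × (1 + 0.1/12)^(12 × 7)
Growth factor: (1 + 0.1/12)^84 = 2.007920
A = $9,000.00 × 2.007920
A = $18,071.28

A = P(1 + r/n)^(nt) = $18,071.28


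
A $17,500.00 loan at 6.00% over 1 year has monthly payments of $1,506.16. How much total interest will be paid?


Total paid over the life of the loan = PMT × n.
Total paid = $1,506.16 × 12 = $18,073.92
Total interest = total paid − principal = $18,073.92 − $17,500.00 = $573.92

Total interest = (PMT × n) - PV = $573.92


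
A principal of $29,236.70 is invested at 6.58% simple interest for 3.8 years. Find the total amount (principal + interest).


Total amount formula: A = P(1 + rt) = P + P·r·t
Interest: I = P × r × t = $29,236.70 × 0.0658 × 3.8 = $7,310.34
A = P + I = $29,236.70 + $7,310.34 = $36,547.04

A = P + I = P(1 + rt) = $36,547.04


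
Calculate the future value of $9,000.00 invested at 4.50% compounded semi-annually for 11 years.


Compound interest formula: A = P(1 + r/n)^(nt)
A = $9,000.00 × (1 + 0.045/2)^(2 × 11)
Growth factor: (1 + 0.045/2)^22 = 1.631522
A = $9,000.00 × 1.631522
A = $14,683.70

A = P(1 + r/n)^(nt) = $14,683.70


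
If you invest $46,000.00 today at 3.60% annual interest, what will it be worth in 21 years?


Future value formula: FV = PV × (1 + r)^t
FV = $46,000.00 × (1 + 0.036)^21
FV = $46,000.00 × 2.1016232
FV = $96,674.67

FV = PV × (1 + r)^t = $96,674.67


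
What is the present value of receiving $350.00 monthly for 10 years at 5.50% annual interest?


Present value of an ordinary annuity: PV = PMT × (1 − (1 + r)^(−n)) / r
Monthly rate r = 0.055/12 ≈ 0.00458333, n = 120
PV = $350.00 × (1 − (1 + 0.055/12)^(−120)) / (0.055/12)
PV = $350.00 × 92.143582
PV = $32,250.25

PV = PMT × (1-(1+r)^(-n))/r = $32,250.25


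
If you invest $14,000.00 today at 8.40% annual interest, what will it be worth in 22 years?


Future value formula: FV = PV × (1 + r)^t
FV = $14,000.00 × (1 + 0.084)^22
FV = $14,000.00 × 5.897178
FV = $82,560.49

FV = PV × (1 + r)^t = $82,560.49


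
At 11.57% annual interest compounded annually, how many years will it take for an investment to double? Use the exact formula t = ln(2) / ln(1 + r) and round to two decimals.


Doubling condition: (1 + r)^t = 2
Take ln of both sides: t × ln(1 + r) = ln(2)
t = ln(2) / ln(1 + r)
t = 0.693147 / 0.109482
t = 6.33

t = ln(2) / ln(1 + r) = 6.33 years


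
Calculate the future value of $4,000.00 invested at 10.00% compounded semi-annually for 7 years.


Compound interest formula: A = P(1 + r/n)^(nt)
A = $4,000.00 × (1 + 0.1/2)^(2 × 7)
Growth factor: (1 + 0.1/2)^14 = 1.979932
A = $4,000.00 × 1.979932
A = $7,919.73

A = P(1 + r/n)^(nt) = $7,919.73


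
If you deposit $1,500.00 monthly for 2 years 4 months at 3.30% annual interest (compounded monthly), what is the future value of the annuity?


Future value of an ordinary annuity: FV = PMT × ((1 + r)^n − 1) / r
Monthly rate r = 0.033/12 = 0.00275, n = 28
FV = $1,500.00 × ((1 + 0.033/12)^28 − 1) / (0.033/12)
FV = $1,500.00 × 29.064706
FV = $43,597.06

FV = PMT × ((1+r)^n - 1)/r = $43,597.06


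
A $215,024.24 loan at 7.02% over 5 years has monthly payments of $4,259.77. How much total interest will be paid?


Total paid over the life of the loan = PMT × n.
Total paid = $4,259.77 × 60 = $255,586.20
Total interest = total paid − principal = $255,586.20 − $215,024.24 = $40,561.96

Total interest = (PMT × n) - PV = $40,561.96


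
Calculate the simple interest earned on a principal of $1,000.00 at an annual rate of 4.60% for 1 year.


Simple interest formula: I = P × r × t
I = $1,000.00 × 0.046 × 1
I = $46.00

I = P × r × t = $46.00


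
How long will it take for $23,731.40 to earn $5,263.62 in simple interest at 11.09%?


Rearrange the simple interest formula for t:
I = P × r × t  ⇒  t = I / (P × r)
t = $5,263.62 / ($23,731.40 × 0.1109)
t = 2

t = I/(P×r) = 2 years


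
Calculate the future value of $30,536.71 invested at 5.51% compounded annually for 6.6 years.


Compound interest formula: A = P(1 + r/n)^(nt)
A = $30,536.71 × (1 + 0.0551/1)^(1 × 6.6)
Growth factor: (1 + 0.0551/1)^6.6 = 1.4247475
A = $30,536.71 × 1.4247475
A = $43,507.10

A = P(1 + r/n)^(nt) = $43,507.10


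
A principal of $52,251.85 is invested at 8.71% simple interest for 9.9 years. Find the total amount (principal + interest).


Total amount formula: A = P(1 + rt) = P + P·r·t
Interest: I = P × r × t = $52,251.85 × 0.0871 × 9.9 = $45,056.25
A = P + I = $52,251.85 + $45,056.25 = $97,308.10

A = P + I = P(1 + rt) = $97,308.10


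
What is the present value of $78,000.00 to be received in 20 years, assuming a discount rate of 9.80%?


Present value formula: PV = FV / (1 + r)^t
PV = $78,000.00 / (1 + 0.098)^20
PV = $78,000.00 / 6.487043
PV = $12,023.97

PV = FV / (1 + r)^t = $12,023.97


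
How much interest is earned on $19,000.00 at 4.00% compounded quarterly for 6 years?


Compound interest earned = final amount − principal.
A = P(1 + r/n)^(nt) = $19,000.00 × (1 + 0.04/4)^(4 × 6) = $24,124.96
Interest = A − P = $24,124.96 − $19,000.00 = $5,124.96

Interest = A - P = $5,124.96


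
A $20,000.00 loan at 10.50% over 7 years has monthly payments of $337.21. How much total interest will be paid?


Total paid over the life of the loan = PMT × n.
Total paid = $337.21 × 84 = $28,325.64
Total interest = total paid − principal = $28,325.64 − $20,000.00 = $8,325.64

Total interest = (PMT × n) - PV = $8,325.64


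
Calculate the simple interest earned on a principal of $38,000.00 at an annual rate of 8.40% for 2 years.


Simple interest formula: I = P × r × t
I = $38,000.00 × 0.084 × 2
I = $6,384.00

I = P × r × t = $6,384.00


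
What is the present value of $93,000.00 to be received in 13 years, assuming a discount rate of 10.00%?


Present value formula: PV = FV / (1 + r)^t
PV = $93,000.00 / (1 + 0.1)^13
PV = $93,000.00 / 3.452271
PV = $26,938.79

PV = FV / (1 + r)^t = $26,938.79


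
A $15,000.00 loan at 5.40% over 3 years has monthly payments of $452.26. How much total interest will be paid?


Total paid over the life of the loan = PMT × n.
Total paid = $452.26 × 36 = $16,281.36
Total interest = total paid − principal = $16,281.36 − $15,000.00 = $1,281.36

Total interest = (PMT × n) - PV = $1,281.36


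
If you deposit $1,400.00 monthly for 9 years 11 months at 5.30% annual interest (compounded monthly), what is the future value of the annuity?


Future value of an ordinary annuity: FV = PMT × ((1 + r)^n − 1) / r
Monthly rate r = 0.053/12 ≈ 0.00441667, n = 119
FV = $1,400.00 × ((1 + 0.053/12)^119 − 1) / (0.053/12)
FV = $1,400.00 × 156.110702
FV = $218,554.98

FV = PMT × ((1+r)^n - 1)/r = $218,554.98


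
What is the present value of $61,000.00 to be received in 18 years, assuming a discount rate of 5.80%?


Present value formula: PV = FV / (1 + r)^t
PV = $61,000.00 / (1 + 0.058)^18
PV = $61,000.00 / 2.7589385
PV = $22,109.95

PV = FV / (1 + r)^t = $22,109.95


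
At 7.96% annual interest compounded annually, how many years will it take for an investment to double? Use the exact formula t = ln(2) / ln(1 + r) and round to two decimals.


Doubling condition: (1 + r)^t = 2
Take ln of both sides: t × ln(1 + r) = ln(2)
t = ln(2) / ln(1 + r)
t = 0.693147 / 0.076591
t = 9.05

t = ln(2) / ln(1 + r) = 9.05 years


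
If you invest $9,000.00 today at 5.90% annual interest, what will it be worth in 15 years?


Future value formula: FV = PV × (1 + r)^t
FV = $9,000.00 × (1 + 0.059)^15
FV = $9,000.00 × 2.362868
FV = $21,265.81

FV = PV × (1 + r)^t = $21,265.81


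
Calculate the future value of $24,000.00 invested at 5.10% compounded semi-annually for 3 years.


Compound interest formula: A = P(1 + r/n)^(nt)
A = $24,000.00 × (1 + 0.051/2)^(2 × 3)
Growth factor: (1 + 0.051/2)^6 = 1.1630918
A = $24,000.00 × 1.1630918
A = $27,914.20

A = P(1 + r/n)^(nt) = $27,914.20


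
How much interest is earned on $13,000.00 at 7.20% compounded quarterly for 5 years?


Compound interest earned = final amount − principal.
A = P(1 + r/n)^(nt) = $13,000.00 × (1 + 0.072/4)^(4 × 5) = $18,573.72
Interest = A − P = $18,573.72 − $13,000.00 = $5,573.72

Interest = A - P = $5,573.72


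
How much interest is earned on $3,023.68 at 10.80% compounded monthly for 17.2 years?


Compound interest earned = final amount − principal.
A = P(1 + r/n)^(nt) = $3,023.68 × (1 + 0.108/12)^(12 × 17.2) = $19,216.42
Interest = A − P = $19,216.42 − $3,023.68 = $16,192.74

Interest = A - P = $16,192.74


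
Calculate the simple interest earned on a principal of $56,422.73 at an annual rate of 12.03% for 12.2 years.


Simple interest formula: I = P × r × t
I = $56,422.73 × 0.1203 × 12.2
I = $82,809.38

I = P × r × t = $82,809.38


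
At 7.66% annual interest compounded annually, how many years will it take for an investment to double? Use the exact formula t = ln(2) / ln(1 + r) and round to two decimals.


Doubling condition: (1 + r)^t = 2
Take ln of both sides: t × ln(1 + r) = ln(2)
t = ln(2) / ln(1 + r)
t = 0.693147 / 0.073808
t = 9.39

t = ln(2) / ln(1 + r) = 9.39 years


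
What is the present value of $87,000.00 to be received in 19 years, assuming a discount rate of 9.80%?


Present value formula: PV = FV / (1 + r)^t
PV = $87,000.00 / (1 + 0.098)^19
PV = $87,000.00 / 5.908054
PV = $14,725.66

PV = FV / (1 + r)^t = $14,725.66


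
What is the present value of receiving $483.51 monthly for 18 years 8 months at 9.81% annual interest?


Present value of an ordinary annuity: PV = PMT × (1 − (1 + r)^(−n)) / r
Monthly rate r = 0.0981/12 = 0.008175, n = 224
PV = $483.51 × (1 − (1 + 0.0981/12)^(−224)) / (0.0981/12)
PV = $483.51 × 102.578789
PV = $49,597.87

PV = PMT × (1-(1+r)^(-n))/r = $49,597.87


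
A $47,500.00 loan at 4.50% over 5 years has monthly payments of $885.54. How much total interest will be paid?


Total paid over the life of the loan = PMT × n.
Total paid = $885.54 × 60 = $53,132.40
Total interest = total paid − principal = $53,132.40 − $47,500.00 = $5,632.40

Total interest = (PMT × n) - PV = $5,632.40


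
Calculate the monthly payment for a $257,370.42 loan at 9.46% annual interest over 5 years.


Loan payment formula: PMT = PV × r / (1 − (1 + r)^(−n))
Monthly rate r = 0.0946/12 ≈ 0.00788333, n = 60 months
Denominator: 1 − (1 + 0.0946/12)^(−60) = 0.375713
PMT = $257,370.42 × (0.0946/12) / 0.375713
PMT = $5,400.23 per month

PMT = PV × r / (1-(1+r)^(-n)) = $5,400.23/month


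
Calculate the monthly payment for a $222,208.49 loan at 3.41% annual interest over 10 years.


Loan payment formula: PMT = PV × r / (1 − (1 + r)^(−n))
Monthly rate r = 0.0341/12 ≈ 0.00284167, n = 120 months
Denominator: 1 − (1 + 0.0341/12)^(−120) = 0.288597
PMT = $222,208.49 × (0.0341/12) / 0.288597
PMT = $2,187.97 per month

PMT = PV × r / (1-(1+r)^(-n)) = $2,187.97/month


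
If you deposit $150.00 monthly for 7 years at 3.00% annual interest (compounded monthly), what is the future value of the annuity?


Future value of an ordinary annuity: FV = PMT × ((1 + r)^n − 1) / r
Monthly rate r = 0.03/12 = 0.0025, n = 84
FV = $150.00 × ((1 + 0.03/12)^84 − 1) / (0.03/12)
FV = $150.00 × 93.341920
FV = $14,001.29

FV = PMT × ((1+r)^n - 1)/r = $14,001.29


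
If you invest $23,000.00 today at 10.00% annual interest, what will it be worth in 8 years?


Future value formula: FV = PV × (1 + r)^t
FV = $23,000.00 × (1 + 0.1)^8
FV = $23,000.00 × 2.1435888
FV = $49,302.54

FV = PV × (1 + r)^t = $49,302.54


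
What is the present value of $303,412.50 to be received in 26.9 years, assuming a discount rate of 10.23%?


Present value formula: PV = FV / (1 + r)^t
PV = $303,412.50 / (1 + 0.1023)^26.9
PV = $303,412.50 / 13.736144
PV = $22,088.62

PV = FV / (1 + r)^t = $22,088.62


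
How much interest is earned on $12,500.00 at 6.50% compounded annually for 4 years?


Compound interest earned = final amount − principal.
A = P(1 + r/n)^(nt) = $12,500.00 × (1 + 0.065/1)^(1 × 4) = $16,080.83
Interest = A − P = $16,080.83 − $12,500.00 = $3,580.83

Interest = A - P = $3,580.83


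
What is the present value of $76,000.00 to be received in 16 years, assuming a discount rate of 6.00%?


Present value formula: PV = FV / (1 + r)^t
PV = $76,000.00 / (1 + 0.06)^16
PV = $76,000.00 / 2.5403517
PV = $29,917.12

PV = FV / (1 + r)^t = $29,917.12


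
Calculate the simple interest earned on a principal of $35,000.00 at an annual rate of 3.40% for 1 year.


Simple interest formula: I = P × r × t
I = $35,000.00 × 0.034 × 1
I = $1,190.00

I = P × r × t = $1,190.00


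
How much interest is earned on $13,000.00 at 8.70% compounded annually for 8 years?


Compound interest earned = final amount − principal.
A = P(1 + r/n)^(nt) = $13,000.00 × (1 + 0.087/1)^(1 × 8) = $25,338.43
Interest = A − P = $25,338.43 − $13,000.00 = $12,338.43

Interest = A - P = $12,338.43


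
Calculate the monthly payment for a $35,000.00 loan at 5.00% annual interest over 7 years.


Loan payment formula: PMT = PV × r / (1 − (1 + r)^(−n))
Monthly rate r = 0.05/12 ≈ 0.00416667, n = 84 months
Denominator: 1 − (1 + 0.05/12)^(−84) = 0.294799
PMT = $35,000.00 × (0.05/12) / 0.294799
PMT = $494.69 per month

PMT = PV × r / (1-(1+r)^(-n)) = $494.69/month


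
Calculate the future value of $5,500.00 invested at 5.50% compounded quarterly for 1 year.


Compound interest formula: A = P(1 + r/n)^(nt)
A = $5,500.00 × (1 + 0.055/4)^(4 × 1)
Growth factor: (1 + 0.055/4)^4 = 1.056145
A = $5,500.00 × 1.056145
A = $5,808.80

A = P(1 + r/n)^(nt) = $5,808.80


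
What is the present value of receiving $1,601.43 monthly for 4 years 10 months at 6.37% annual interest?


Present value of an ordinary annuity: PV = PMT × (1 − (1 + r)^(−n)) / r
Monthly rate r = 0.0637/12 ≈ 0.00530833, n = 58
PV = $1,601.43 × (1 − (1 + 0.0637/12)^(−58)) / (0.0637/12)
PV = $1,601.43 × 49.808512
PV = $79,764.85

PV = PMT × (1-(1+r)^(-n))/r = $79,764.85


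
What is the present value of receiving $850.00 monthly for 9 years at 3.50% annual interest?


Present value of an ordinary annuity: PV = PMT × (1 − (1 + r)^(−n)) / r
Monthly rate r = 0.035/12 ≈ 0.00291667, n = 108
PV = $850.00 × (1 − (1 + 0.035/12)^(−108)) / (0.035/12)
PV = $850.00 × 92.529069
PV = $78,649.71

PV = PMT × (1-(1+r)^(-n))/r = $78,649.71


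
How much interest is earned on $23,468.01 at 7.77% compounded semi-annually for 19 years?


Compound interest earned = final amount − principal.
A = P(1 + r/n)^(nt) = $23,468.01 × (1 + 0.0777/2)^(2 × 19) = $99,881.34
Interest = A − P = $99,881.34 − $23,468.01 = $76,413.33

Interest = A - P = $76,413.33


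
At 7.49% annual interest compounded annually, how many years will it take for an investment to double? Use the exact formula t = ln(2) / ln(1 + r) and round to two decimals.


Doubling condition: (1 + r)^t = 2
Take ln of both sides: t × ln(1 + r) = ln(2)
t = ln(2) / ln(1 + r)
t = 0.693147 / 0.072228
t = 9.60

t = ln(2) / ln(1 + r) = 9.60 years


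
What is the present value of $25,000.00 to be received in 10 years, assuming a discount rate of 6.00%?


Present value formula: PV = FV / (1 + r)^t
PV = $25,000.00 / (1 + 0.06)^10
PV = $25,000.00 / 1.790848
PV = $13,959.87

PV = FV / (1 + r)^t = $13,959.87


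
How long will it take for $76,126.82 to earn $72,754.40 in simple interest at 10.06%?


Rearrange the simple interest formula for t:
I = P × r × t  ⇒  t = I / (P × r)
t = $72,754.40 / ($76,126.82 × 0.1006)
t = 9.5

t = I/(P×r) = 9.5 years


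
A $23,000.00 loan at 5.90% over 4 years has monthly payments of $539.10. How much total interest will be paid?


Total paid over the life of the loan = PMT × n.
Total paid = $539.10 × 48 = $25,876.80
Total interest = total paid − principal = $25,876.80 − $23,000.00 = $2,876.80

Total interest = (PMT × n) - PV = $2,876.80


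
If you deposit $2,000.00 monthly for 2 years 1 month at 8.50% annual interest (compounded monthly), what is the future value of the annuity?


Future value of an ordinary annuity: FV = PMT × ((1 + r)^n − 1) / r
Monthly rate r = 0.085/12 ≈ 0.00708333, n = 25
FV = $2,000.00 × ((1 + 0.085/12)^25 − 1) / (0.085/12)
FV = $2,000.00 × 27.245032
FV = $54,490.06

FV = PMT × ((1+r)^n - 1)/r = $54,490.06


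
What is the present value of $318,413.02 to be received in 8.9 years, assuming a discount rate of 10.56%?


Present value formula: PV = FV / (1 + r)^t
PV = $318,413.02 / (1 + 0.1056)^8.9
PV = $318,413.02 / 2.443557
PV = $130,307.18

PV = FV / (1 + r)^t = $130,307.18


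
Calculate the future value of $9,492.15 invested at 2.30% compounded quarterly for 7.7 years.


Compound interest formula: A = P(1 + r/n)^(nt)
A = $9,492.15 × (1 + 0.023/4)^(4 × 7.7)
Growth factor: (1 + 0.023/4)^30.8 = 1.193145
A = $9,492.15 × 1.193145
A = $11,325.51

A = P(1 + r/n)^(nt) = $11,325.51


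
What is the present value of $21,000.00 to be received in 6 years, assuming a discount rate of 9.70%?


Present value formula: PV = FV / (1 + r)^t
PV = $21,000.00 / (1 + 0.097)^6
PV = $21,000.00 / 1.742769
PV = $12,049.79

PV = FV / (1 + r)^t = $12,049.79


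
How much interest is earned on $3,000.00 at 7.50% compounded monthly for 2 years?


Compound interest earned = final amount − principal.
A = P(1 + r/n)^(nt) = $3,000.00 × (1 + 0.075/12)^(12 × 2) = $3,483.88
Interest = A − P = $3,483.88 − $3,000.00 = $483.88

Interest = A - P = $483.88


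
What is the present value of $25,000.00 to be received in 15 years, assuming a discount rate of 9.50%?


Present value formula: PV = FV / (1 + r)^t
PV = $25,000.00 / (1 + 0.095)^15
PV = $25,000.00 / 3.901322
PV = $6,408.08

PV = FV / (1 + r)^t = $6,408.08


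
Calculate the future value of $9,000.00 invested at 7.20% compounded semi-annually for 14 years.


Compound interest formula: A = P(1 + r/n)^(nt)
A = $9,000.00 × (1 + 0.072/2)^(2 × 14)
Growth factor: (1 + 0.072/2)^28 = 2.691988
A = $9,000.00 × 2.691988
A = $24,227.89

A = P(1 + r/n)^(nt) = $24,227.89


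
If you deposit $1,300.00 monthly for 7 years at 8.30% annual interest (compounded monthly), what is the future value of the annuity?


Future value of an ordinary annuity: FV = PMT × ((1 + r)^n − 1) / r
Monthly rate r = 0.083/12 ≈ 0.00691667, n = 84
FV = $1,300.00 × ((1 + 0.083/12)^84 − 1) / (0.083/12)
FV = $1,300.00 × 113.385998
FV = $147,401.80

FV = PMT × ((1+r)^n - 1)/r = $147,401.80


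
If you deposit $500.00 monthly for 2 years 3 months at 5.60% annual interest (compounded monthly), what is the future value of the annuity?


Future value of an ordinary annuity: FV = PMT × ((1 + r)^n − 1) / r
Monthly rate r = 0.056/12 ≈ 0.00466667, n = 27
FV = $500.00 × ((1 + 0.056/12)^27 − 1) / (0.056/12)
FV = $500.00 × 28.703523
FV = $14,351.76

FV = PMT × ((1+r)^n - 1)/r = $14,351.76


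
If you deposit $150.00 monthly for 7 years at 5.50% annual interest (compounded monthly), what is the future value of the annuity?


Future value of an ordinary annuity: FV = PMT × ((1 + r)^n − 1) / r
Monthly rate r = 0.055/12 ≈ 0.00458333, n = 84
FV = $150.00 × ((1 + 0.055/12)^84 − 1) / (0.055/12)
FV = $150.00 × 102.179391
FV = $15,326.91

FV = PMT × ((1+r)^n - 1)/r = $15,326.91


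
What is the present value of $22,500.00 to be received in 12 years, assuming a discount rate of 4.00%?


Present value formula: PV = FV / (1 + r)^t
PV = $22,500.00 / (1 + 0.04)^12
PV = $22,500.00 / 1.6010322
PV = $14,053.43

PV = FV / (1 + r)^t = $14,053.43


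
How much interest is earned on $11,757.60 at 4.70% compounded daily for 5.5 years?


Compound interest earned = final amount − principal.
A = P(1 + r/n)^(nt) = $11,757.60 × (1 + 0.047/365)^(365 × 5.5) = $15,225.68
Interest = A − P = $15,225.68 − $11,757.60 = $3,468.08

Interest = A - P = $3,468.08


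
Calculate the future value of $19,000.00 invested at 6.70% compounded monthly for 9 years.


Compound interest formula: A = P(1 + r/n)^(nt)
A = $19,000.00 × (1 + 0.067/12)^(12 × 9)
Growth factor: (1 + 0.067/12)^108 = 1.824531
A = $19,000.00 × 1.824531
A = $34,666.09

A = P(1 + r/n)^(nt) = $34,666.09


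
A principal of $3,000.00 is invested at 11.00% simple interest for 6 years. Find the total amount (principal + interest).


Total amount formula: A = P(1 + rt) = P + P·r·t
Interest: I = P × r × t = $3,000.00 × 0.11 × 6 = $1,980.00
A = P + I = $3,000.00 + $1,980.00 = $4,980.00

A = P + I = P(1 + rt) = $4,980.00


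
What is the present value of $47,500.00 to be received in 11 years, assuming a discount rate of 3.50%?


Present value formula: PV = FV / (1 + r)^t
PV = $47,500.00 / (1 + 0.035)^11
PV = $47,500.00 / 1.459970
PV = $32,534.92

PV = FV / (1 + r)^t = $32,534.92


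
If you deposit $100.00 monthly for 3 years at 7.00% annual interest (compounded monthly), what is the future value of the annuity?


Future value of an ordinary annuity: FV = PMT × ((1 + r)^n − 1) / r
Monthly rate r = 0.07/12 ≈ 0.00583333, n = 36
FV = $100.00 × ((1 + 0.07/12)^36 − 1) / (0.07/12)
FV = $100.00 × 39.930101
FV = $3,993.01

FV = PMT × ((1+r)^n - 1)/r = $3,993.01


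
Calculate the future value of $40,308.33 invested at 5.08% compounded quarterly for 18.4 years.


Compound interest formula: A = P(1 + r/n)^(nt)
A = $40,308.33 × (1 + 0.0508/4)^(4 × 18.4)
Growth factor: (1 + 0.0508/4)^73.6 = 2.5315564
A = $40,308.33 × 2.5315564
A = $102,042.81

A = P(1 + r/n)^(nt) = $102,042.81


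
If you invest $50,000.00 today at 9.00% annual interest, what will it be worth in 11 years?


Future value formula: FV = PV × (1 + r)^t
FV = $50,000.00 × (1 + 0.09)^11
FV = $50,000.00 × 2.5804264
FV = $129,021.32

FV = PV × (1 + r)^t = $129,021.32


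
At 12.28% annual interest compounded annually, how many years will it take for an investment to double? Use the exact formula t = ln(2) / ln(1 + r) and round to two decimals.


Doubling condition: (1 + r)^t = 2
Take ln of both sides: t × ln(1 + r) = ln(2)
t = ln(2) / ln(1 + r)
t = 0.693147 / 0.115826
t = 5.98

t = ln(2) / ln(1 + r) = 5.98 years


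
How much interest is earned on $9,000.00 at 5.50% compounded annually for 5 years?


Compound interest earned = final amount − principal.
A = P(1 + r/n)^(nt) = $9,000.00 × (1 + 0.055/1)^(1 × 5) = $11,762.64
Interest = A − P = $11,762.64 − $9,000.00 = $2,762.64

Interest = A - P = $2,762.64


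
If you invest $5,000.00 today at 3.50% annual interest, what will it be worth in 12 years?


Future value formula: FV = PV × (1 + r)^t
FV = $5,000.00 × (1 + 0.035)^12
FV = $5,000.00 × 1.5110687
FV = $7,555.34

FV = PV × (1 + r)^t = $7,555.34


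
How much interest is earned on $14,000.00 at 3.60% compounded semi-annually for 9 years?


Compound interest earned = final amount − principal.
A = P(1 + r/n)^(nt) = $14,000.00 × (1 + 0.036/2)^(2 × 9) = $19,301.37
Interest = A − P = $19,301.37 − $14,000.00 = $5,301.37

Interest = A - P = $5,301.37


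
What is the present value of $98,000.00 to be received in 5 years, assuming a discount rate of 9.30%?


Present value formula: PV = FV / (1 + r)^t
PV = $98,000.00 / (1 + 0.093)^5
PV = $98,000.00 / 1.5599146
PV = $62,823.95

PV = FV / (1 + r)^t = $62,823.95


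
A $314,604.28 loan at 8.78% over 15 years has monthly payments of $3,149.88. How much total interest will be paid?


Total paid over the life of the loan = PMT × n.
Total paid = $3,149.88 × 180 = $566,978.40
Total interest = total paid − principal = $566,978.40 − $314,604.28 = $252,374.12

Total interest = (PMT × n) - PV = $252,374.12


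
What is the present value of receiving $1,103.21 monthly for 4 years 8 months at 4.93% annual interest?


Present value of an ordinary annuity: PV = PMT × (1 − (1 + r)^(−n)) / r
Monthly rate r = 0.0493/12 ≈ 0.00410833, n = 56
PV = $1,103.21 × (1 − (1 + 0.0493/12)^(−56)) / (0.0493/12)
PV = $1,103.21 × 49.9338338
PV = $55,087.50

PV = PMT × (1-(1+r)^(-n))/r = $55,087.50


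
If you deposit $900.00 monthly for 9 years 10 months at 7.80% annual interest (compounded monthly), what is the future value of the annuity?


Future value of an ordinary annuity: FV = PMT × ((1 + r)^n − 1) / r
Monthly rate r = 0.078/12 = 0.0065, n = 118
FV = $900.00 × ((1 + 0.078/12)^118 − 1) / (0.078/12)
FV = $900.00 × 176.609047
FV = $158,948.14

FV = PMT × ((1+r)^n - 1)/r = $158,948.14


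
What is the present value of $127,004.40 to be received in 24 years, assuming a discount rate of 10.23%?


Present value formula: PV = FV / (1 + r)^t
PV = $127,004.40 / (1 + 0.1023)^24
PV = $127,004.40 / 10.356080
PV = $12,263.75

PV = FV / (1 + r)^t = $12,263.75


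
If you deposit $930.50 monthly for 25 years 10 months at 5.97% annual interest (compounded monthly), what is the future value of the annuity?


Future value of an ordinary annuity: FV = PMT × ((1 + r)^n − 1) / r
Monthly rate r = 0.0597/12 = 0.004975, n = 310
FV = $930.50 × ((1 + 0.0597/12)^310 − 1) / (0.0597/12)
FV = $930.50 × 735.126737
FV = $684,035.43

FV = PMT × ((1+r)^n - 1)/r = $684,035.43


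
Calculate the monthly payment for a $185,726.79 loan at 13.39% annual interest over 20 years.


Loan payment formula: PMT = PV × r / (1 − (1 + r)^(−n))
Monthly rate r = 0.1339/12 ≈ 0.01115833, n = 240 months
Denominator: 1 − (1 + 0.1339/12)^(−240) = 0.930273
PMT = $185,726.79 × (0.1339/12) / 0.930273
PMT = $2,227.73 per month

PMT = PV × r / (1-(1+r)^(-n)) = $2,227.73/month


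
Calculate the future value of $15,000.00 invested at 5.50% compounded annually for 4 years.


Compound interest formula: A = P(1 + r/n)^(nt)
A = $15,000.00 × (1 + 0.055/1)^(1 × 4)
Growth factor: (1 + 0.055/1)^4 = 1.2388247
A = $15,000.00 × 1.2388247
A = $18,582.37

A = P(1 + r/n)^(nt) = $18,582.37


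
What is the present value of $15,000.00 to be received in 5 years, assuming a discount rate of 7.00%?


Present value formula: PV = FV / (1 + r)^t
PV = $15,000.00 / (1 + 0.07)^5
PV = $15,000.00 / 1.402552
PV = $10,694.79

PV = FV / (1 + r)^t = $10,694.79


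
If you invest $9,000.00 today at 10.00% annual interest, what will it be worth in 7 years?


Future value formula: FV = PV × (1 + r)^t
FV = $9,000.00 × (1 + 0.1)^7
FV = $9,000.00 × 1.948717
FV = $17,538.45

FV = PV × (1 + r)^t = $17,538.45


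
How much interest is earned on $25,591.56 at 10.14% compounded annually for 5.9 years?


Compound interest earned = final amount − principal.
A = P(1 + r/n)^(nt) = $25,591.56 × (1 + 0.1014/1)^(1 × 5.9) = $45,245.22
Interest = A − P = $45,245.22 − $25,591.56 = $19,653.66

Interest = A - P = $19,653.66


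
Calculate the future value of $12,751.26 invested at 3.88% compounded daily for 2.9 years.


Compound interest formula: A = P(1 + r/n)^(nt)
A = $12,751.26 × (1 + 0.0388/365)^(365 × 2.9)
Growth factor: (1 + 0.0388/365)^1058.5 = 1.119088
A = $12,751.26 × 1.119088
A = $14,269.78

A = P(1 + r/n)^(nt) = $14,269.78


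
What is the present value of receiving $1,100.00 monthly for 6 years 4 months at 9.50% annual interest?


Present value of an ordinary annuity: PV = PMT × (1 − (1 + r)^(−n)) / r
Monthly rate r = 0.095/12 ≈ 0.00791667, n = 76
PV = $1,100.00 × (1 − (1 + 0.095/12)^(−76)) / (0.095/12)
PV = $1,100.00 × 56.943502
PV = $62,637.85

PV = PMT × (1-(1+r)^(-n))/r = $62,637.85


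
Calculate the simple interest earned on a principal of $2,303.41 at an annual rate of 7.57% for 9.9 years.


Simple interest formula: I = P × r × t
I = $2,303.41 × 0.0757 × 9.9
I = $1,726.24

I = P × r × t = $1,726.24


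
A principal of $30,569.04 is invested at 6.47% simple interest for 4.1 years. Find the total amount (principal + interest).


Total amount formula: A = P(1 + rt) = P + P·r·t
Interest: I = P × r × t = $30,569.04 × 0.0647 × 4.1 = $8,109.05
A = P + I = $30,569.04 + $8,109.05 = $38,678.09

A = P + I = P(1 + rt) = $38,678.09


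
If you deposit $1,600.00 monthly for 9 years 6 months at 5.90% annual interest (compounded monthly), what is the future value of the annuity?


Future value of an ordinary annuity: FV = PMT × ((1 + r)^n − 1) / r
Monthly rate r = 0.059/12 ≈ 0.00491667, n = 114
FV = $1,600.00 × ((1 + 0.059/12)^114 − 1) / (0.059/12)
FV = $1,600.00 × 152.368299
FV = $243,789.28

FV = PMT × ((1+r)^n - 1)/r = $243,789.28


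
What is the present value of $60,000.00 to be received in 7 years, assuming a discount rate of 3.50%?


Present value formula: PV = FV / (1 + r)^t
PV = $60,000.00 / (1 + 0.035)^7
PV = $60,000.00 / 1.2722793
PV = $47,159.46

PV = FV / (1 + r)^t = $47,159.46


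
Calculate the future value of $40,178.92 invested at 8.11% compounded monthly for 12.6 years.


Compound interest formula: A = P(1 + r/n)^(nt)
A = $40,178.92 × (1 + 0.0811/12)^(12 × 12.6)
Growth factor: (1 + 0.0811/12)^151.2 = 2.7688233
A = $40,178.92 × 2.7688233
A = $111,248.33

A = P(1 + r/n)^(nt) = $111,248.33


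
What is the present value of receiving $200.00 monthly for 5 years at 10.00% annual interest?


Present value of an ordinary annuity: PV = PMT × (1 − (1 + r)^(−n)) / r
Monthly rate r = 0.1/12 ≈ 0.00833333, n = 60
PV = $200.00 × (1 − (1 + 0.1/12)^(−60)) / (0.1/12)
PV = $200.00 × 47.065369
PV = $9,413.07

PV = PMT × (1-(1+r)^(-n))/r = $9,413.07


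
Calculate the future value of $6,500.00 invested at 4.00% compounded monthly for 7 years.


Compound interest formula: A = P(1 + r/n)^(nt)
A = $6,500.00 × (1 + 0.04/12)^(12 × 7)
Growth factor: (1 + 0.04/12)^84 = 1.322514
A = $6,500.00 × 1.322514
A = $8,596.34

A = P(1 + r/n)^(nt) = $8,596.34


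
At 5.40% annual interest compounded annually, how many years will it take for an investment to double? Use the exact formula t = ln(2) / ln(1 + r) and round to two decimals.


Doubling condition: (1 + r)^t = 2
Take ln of both sides: t × ln(1 + r) = ln(2)
t = ln(2) / ln(1 + r)
t = 0.693147 / 0.052592
t = 13.18

t = ln(2) / ln(1 + r) = 13.18 years


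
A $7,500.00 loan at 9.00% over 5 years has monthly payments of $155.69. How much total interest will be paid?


Total paid over the life of the loan = PMT × n.
Total paid = $155.69 × 60 = $9,341.40
Total interest = total paid − principal = $9,341.40 − $7,500.00 = $1,841.40

Total interest = (PMT × n) - PV = $1,841.40


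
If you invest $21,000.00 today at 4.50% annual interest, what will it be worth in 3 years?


Future value formula: FV = PV × (1 + r)^t
FV = $21,000.00 × (1 + 0.045)^3
FV = $21,000.00 × 1.141166
FV = $23,964.49

FV = PV × (1 + r)^t = $23,964.49


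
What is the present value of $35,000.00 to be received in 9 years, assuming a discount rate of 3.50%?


Present value formula: PV = FV / (1 + r)^t
PV = $35,000.00 / (1 + 0.035)^9
PV = $35,000.00 / 1.3628974
PV = $25,680.58

PV = FV / (1 + r)^t = $25,680.58


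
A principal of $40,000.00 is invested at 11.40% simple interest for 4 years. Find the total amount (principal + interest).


Total amount formula: A = P(1 + rt) = P + P·r·t
Interest: I = P × r × t = $40,000.00 × 0.114 × 4 = $18,240.00
A = P + I = $40,000.00 + $18,240.00 = $58,240.00

A = P + I = P(1 + rt) = $58,240.00


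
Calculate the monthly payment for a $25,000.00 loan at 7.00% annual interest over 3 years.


Loan payment formula: PMT = PV × r / (1 − (1 + r)^(−n))
Monthly rate r = 0.07/12 ≈ 0.00583333, n = 36 months
Denominator: 1 − (1 + 0.07/12)^(−36) = 0.188921
PMT = $25,000.00 × (0.07/12) / 0.188921
PMT = $771.93 per month

PMT = PV × r / (1-(1+r)^(-n)) = $771.93/month


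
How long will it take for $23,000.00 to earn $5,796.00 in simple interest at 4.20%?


Rearrange the simple interest formula for t:
I = P × r × t  ⇒  t = I / (P × r)
t = $5,796.00 / ($23,000.00 × 0.042)
t = 6

t = I/(P×r) = 6 years


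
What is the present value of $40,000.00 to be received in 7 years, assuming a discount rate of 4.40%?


Present value formula: PV = FV / (1 + r)^t
PV = $40,000.00 / (1 + 0.044)^7
PV = $40,000.00 / 1.351772
PV = $29,590.79

PV = FV / (1 + r)^t = $29,590.79


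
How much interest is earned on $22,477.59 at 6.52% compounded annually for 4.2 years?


Compound interest earned = final amount − principal.
A = P(1 + r/n)^(nt) = $22,477.59 × (1 + 0.0652/1)^(1 × 4.2) = $29,306.27
Interest = A − P = $29,306.27 − $22,477.59 = $6,828.68

Interest = A - P = $6,828.68


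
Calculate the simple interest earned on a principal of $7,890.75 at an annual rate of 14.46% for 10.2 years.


Simple interest formula: I = P × r × t
I = $7,890.75 × 0.1446 × 10.2
I = $11,638.22

I = P × r × t = $11,638.22


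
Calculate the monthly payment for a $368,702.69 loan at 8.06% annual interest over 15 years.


Loan payment formula: PMT = PV × r / (1 − (1 + r)^(−n))
Monthly rate r = 0.0806/12 ≈ 0.00671667, n = 180 months
Denominator: 1 − (1 + 0.0806/12)^(−180) = 0.700295
PMT = $368,702.69 × (0.0806/12) / 0.700295
PMT = $3,536.30 per month

PMT = PV × r / (1-(1+r)^(-n)) = $3,536.30/month


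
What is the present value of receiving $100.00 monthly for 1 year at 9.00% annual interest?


Present value of an ordinary annuity: PV = PMT × (1 − (1 + r)^(−n)) / r
Monthly rate r = 0.09/12 = 0.0075, n = 12
PV = $100.00 × (1 − (1 + 0.09/12)^(−12)) / (0.09/12)
PV = $100.00 × 11.434913
PV = $1,143.49

PV = PMT × (1-(1+r)^(-n))/r = $1,143.49


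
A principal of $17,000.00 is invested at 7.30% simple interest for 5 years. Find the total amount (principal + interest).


Total amount formula: A = P(1 + rt) = P + P·r·t
Interest: I = P × r × t = $17,000.00 × 0.073 × 5 = $6,205.00
A = P + I = $17,000.00 + $6,205.00 = $23,205.00

A = P + I = P(1 + rt) = $23,205.00


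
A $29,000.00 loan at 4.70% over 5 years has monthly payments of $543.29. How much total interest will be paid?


Total paid over the life of the loan = PMT × n.
Total paid = $543.29 × 60 = $32,597.40
Total interest = total paid − principal = $32,597.40 − $29,000.00 = $3,597.40

Total interest = (PMT × n) - PV = $3,597.40


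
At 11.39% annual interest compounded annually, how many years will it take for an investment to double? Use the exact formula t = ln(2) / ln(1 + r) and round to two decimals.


Doubling condition: (1 + r)^t = 2
Take ln of both sides: t × ln(1 + r) = ln(2)
t = ln(2) / ln(1 + r)
t = 0.693147 / 0.107867
t = 6.43

t = ln(2) / ln(1 + r) = 6.43 years


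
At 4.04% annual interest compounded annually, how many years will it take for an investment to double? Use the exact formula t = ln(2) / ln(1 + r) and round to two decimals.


Doubling condition: (1 + r)^t = 2
Take ln of both sides: t × ln(1 + r) = ln(2)
t = ln(2) / ln(1 + r)
t = 0.693147 / 0.039605
t = 17.50

t = ln(2) / ln(1 + r) = 17.50 years


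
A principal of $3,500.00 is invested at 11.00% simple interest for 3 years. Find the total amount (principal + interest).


Total amount formula: A = P(1 + rt) = P + P·r·t
Interest: I = P × r × t = $3,500.00 × 0.11 × 3 = $1,155.00
A = P + I = $3,500.00 + $1,155.00 = $4,655.00

A = P + I = P(1 + rt) = $4,655.00


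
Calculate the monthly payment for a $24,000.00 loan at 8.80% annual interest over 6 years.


Loan payment formula: PMT = PV × r / (1 − (1 + r)^(−n))
Monthly rate r = 0.088/12 ≈ 0.00733333, n = 72 months
Denominator: 1 − (1 + 0.088/12)^(−72) = 0.409079
PMT = $24,000.00 × (0.088/12) / 0.409079
PMT = $430.23 per month

PMT = PV × r / (1-(1+r)^(-n)) = $430.23/month


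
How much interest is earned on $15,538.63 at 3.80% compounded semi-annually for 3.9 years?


Compound interest earned = final amount − principal.
A = P(1 + r/n)^(nt) = $15,538.63 × (1 + 0.038/2)^(2 × 3.9) = $17,995.81
Interest = A − P = $17,995.81 − $15,538.63 = $2,457.18

Interest = A - P = $2,457.18


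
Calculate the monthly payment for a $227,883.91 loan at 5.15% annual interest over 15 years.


Loan payment formula: PMT = PV × r / (1 − (1 + r)^(−n))
Monthly rate r = 0.0515/12 ≈ 0.00429167, n = 180 months
Denominator: 1 − (1 + 0.0515/12)^(−180) = 0.537379
PMT = $227,883.91 × (0.0515/12) / 0.537379
PMT = $1,819.95 per month

PMT = PV × r / (1-(1+r)^(-n)) = $1,819.95/month
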